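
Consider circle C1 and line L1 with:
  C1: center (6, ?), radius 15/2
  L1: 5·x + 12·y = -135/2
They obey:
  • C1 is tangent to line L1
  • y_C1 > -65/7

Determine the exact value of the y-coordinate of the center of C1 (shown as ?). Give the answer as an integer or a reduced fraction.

0

1. [C1‖L1]  y_C1² + (65/4)y_C1 = 0  ⇒  y_C1 = -65/4 or 0
2. given y_C1 > -65/7: keep 0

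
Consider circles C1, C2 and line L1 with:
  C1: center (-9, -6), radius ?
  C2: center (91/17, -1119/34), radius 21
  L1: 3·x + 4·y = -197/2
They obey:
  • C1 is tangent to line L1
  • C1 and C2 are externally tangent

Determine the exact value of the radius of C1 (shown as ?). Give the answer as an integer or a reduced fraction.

19/2

1. [C1‖L1]  r_C1² − 361/4 = 0  ⇒  r_C1 = 19/2 (r>0 drops 1)
2. [ext C1·C2]  r_C1² + 42r_C1 − 1957/4 = 0  ⇒  r_C1 = 19/2 (r>0 drops 1)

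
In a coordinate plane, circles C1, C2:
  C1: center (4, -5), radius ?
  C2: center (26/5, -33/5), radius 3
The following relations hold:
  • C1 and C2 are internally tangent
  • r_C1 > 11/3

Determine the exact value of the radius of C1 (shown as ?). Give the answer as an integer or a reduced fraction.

5

1. [int C1,C2]  r_C1² − 6r_C1 + 5 = 0  ⇒  r_C1 = 1 or 5
2. given r_C1 > 11/3: keep 5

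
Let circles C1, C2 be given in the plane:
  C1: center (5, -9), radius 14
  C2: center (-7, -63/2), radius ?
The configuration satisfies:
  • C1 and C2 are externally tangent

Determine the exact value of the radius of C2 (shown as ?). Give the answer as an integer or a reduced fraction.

23/2

1. [ext C1·C2]  r_C2² + 28r_C2 − 1817/4 = 0  ⇒  r_C2 = 23/2 (r>0 drops 1)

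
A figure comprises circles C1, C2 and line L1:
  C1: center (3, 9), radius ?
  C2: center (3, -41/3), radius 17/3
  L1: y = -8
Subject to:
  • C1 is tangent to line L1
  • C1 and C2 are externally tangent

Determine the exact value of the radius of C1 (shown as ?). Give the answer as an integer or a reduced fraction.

17

1. [C1‖L1]  r_C1² − 289 = 0  ⇒  r_C1 = 17 (r>0 drops 1)
2. [ext C1·C2]  r_C1² + (34/3)r_C1 − 1445/3 = 0  ⇒  r_C1 = 17 (r>0 drops 1)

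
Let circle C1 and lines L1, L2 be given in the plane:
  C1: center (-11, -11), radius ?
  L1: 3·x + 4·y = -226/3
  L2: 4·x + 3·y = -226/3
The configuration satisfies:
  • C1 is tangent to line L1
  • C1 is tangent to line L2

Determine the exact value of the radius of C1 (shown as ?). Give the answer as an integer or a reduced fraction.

1/3

1. [C1‖L1]  r_C1² − 1/9 = 0  ⇒  r_C1 = 1/3 (r>0 drops 1)
2. [C1‖L2]  r_C1² − 1/9 = 0  ⇒  r_C1 = 1/3 (r>0 drops 1)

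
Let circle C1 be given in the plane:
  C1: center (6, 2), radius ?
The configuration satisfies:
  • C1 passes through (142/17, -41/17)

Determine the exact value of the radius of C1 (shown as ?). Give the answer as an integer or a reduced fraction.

5

1. [C1∋P]  r_C1² − 25 = 0  ⇒  r_C1 = 5 (r>0 drops 1)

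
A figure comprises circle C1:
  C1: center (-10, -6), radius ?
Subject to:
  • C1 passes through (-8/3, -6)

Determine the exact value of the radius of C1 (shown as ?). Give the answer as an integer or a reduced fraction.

1. [C1∋P]  r_C1² − 484/9 = 0  ⇒  r_C1 = 22/3 (r>0 drops 1)

22/3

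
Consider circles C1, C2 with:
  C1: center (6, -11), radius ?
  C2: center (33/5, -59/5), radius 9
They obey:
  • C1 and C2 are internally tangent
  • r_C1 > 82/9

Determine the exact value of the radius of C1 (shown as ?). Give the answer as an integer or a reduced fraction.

10

1. [int C1,C2]  r_C1² − 18r_C1 + 80 = 0  ⇒  r_C1 = 8 or 10
2. given r_C1 > 82/9: keep 10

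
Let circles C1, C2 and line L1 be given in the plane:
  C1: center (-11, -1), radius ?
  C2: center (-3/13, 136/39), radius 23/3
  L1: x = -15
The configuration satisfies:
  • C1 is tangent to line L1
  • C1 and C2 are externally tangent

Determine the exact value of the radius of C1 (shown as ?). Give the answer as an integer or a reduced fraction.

4

1. [C1‖L1]  r_C1² − 16 = 0  ⇒  r_C1 = 4 (r>0 drops 1)
2. [ext C1·C2]  r_C1² + (46/3)r_C1 − 232/3 = 0  ⇒  r_C1 = 4 (r>0 drops 1)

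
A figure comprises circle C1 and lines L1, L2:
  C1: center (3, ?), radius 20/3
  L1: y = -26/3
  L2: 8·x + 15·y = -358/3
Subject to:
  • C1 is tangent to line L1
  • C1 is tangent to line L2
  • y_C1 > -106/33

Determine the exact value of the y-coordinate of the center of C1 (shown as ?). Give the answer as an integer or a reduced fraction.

1. [C1‖L1]  y_C1² + (52/3)y_C1 + 92/3 = 0  ⇒  y_C1 = -46/3 or -2
2. [C1‖L2]  y_C1² + (172/9)y_C1 + 308/9 = 0  ⇒  y_C1 = -154/9 or -2

-2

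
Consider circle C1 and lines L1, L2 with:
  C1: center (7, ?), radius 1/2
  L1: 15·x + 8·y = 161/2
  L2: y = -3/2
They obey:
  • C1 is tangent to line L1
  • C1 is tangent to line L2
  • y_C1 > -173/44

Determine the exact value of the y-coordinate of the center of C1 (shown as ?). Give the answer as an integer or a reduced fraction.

1. [C1‖L1]  y_C1² + (49/8)y_C1 + 33/4 = 0  ⇒  y_C1 = -33/8 or -2
2. [C1‖L2]  y_C1² + 3y_C1 + 2 = 0  ⇒  y_C1 = -2 or -1

-2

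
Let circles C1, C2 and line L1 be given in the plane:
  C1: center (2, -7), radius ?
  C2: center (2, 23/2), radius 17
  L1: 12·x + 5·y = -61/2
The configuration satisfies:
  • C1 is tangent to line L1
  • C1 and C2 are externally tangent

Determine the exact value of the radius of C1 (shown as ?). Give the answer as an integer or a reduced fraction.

1. [C1‖L1]  r_C1² − 9/4 = 0  ⇒  r_C1 = 3/2 (r>0 drops 1)
2. [ext C1·C2]  r_C1² + 34r_C1 − 213/4 = 0  ⇒  r_C1 = 3/2 (r>0 drops 1)

3/2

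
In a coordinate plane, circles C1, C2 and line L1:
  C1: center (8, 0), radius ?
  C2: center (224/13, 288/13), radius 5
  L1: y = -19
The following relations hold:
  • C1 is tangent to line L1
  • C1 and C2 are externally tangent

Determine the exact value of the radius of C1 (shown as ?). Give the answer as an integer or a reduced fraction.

19

1. [C1‖L1]  r_C1² − 361 = 0  ⇒  r_C1 = 19 (r>0 drops 1)
2. [ext C1·C2]  r_C1² + 10r_C1 − 551 = 0  ⇒  r_C1 = 19 (r>0 drops 1)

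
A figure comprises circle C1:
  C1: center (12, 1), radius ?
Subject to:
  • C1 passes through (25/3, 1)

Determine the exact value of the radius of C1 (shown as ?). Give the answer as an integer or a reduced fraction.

11/3

1. [C1∋P]  r_C1² − 121/9 = 0  ⇒  r_C1 = 11/3 (r>0 drops 1)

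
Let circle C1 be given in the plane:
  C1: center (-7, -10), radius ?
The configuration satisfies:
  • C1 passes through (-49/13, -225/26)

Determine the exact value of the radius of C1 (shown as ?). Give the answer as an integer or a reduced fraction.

1. [C1∋P]  r_C1² − 49/4 = 0  ⇒  r_C1 = 7/2 (r>0 drops 1)

7/2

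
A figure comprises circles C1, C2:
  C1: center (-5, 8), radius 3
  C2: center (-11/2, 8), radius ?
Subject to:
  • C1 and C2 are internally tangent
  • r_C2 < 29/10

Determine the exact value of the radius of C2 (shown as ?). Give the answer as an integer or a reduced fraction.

1. [int C1,C2]  r_C2² − 6r_C2 + 35/4 = 0  ⇒  r_C2 = 5/2 or 7/2
2. given r_C2 < 29/10: keep 5/2

5/2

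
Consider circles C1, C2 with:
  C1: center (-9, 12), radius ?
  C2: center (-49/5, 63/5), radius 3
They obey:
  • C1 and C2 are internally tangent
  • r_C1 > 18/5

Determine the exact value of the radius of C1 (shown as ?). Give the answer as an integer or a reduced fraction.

1. [int C1,C2]  r_C1² − 6r_C1 + 8 = 0  ⇒  r_C1 = 2 or 4
2. given r_C1 > 18/5: keep 4

4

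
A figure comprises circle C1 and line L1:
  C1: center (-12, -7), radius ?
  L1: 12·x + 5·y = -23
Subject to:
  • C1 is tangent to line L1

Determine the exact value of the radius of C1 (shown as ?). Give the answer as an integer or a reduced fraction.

1. [C1‖L1]  r_C1² − 144 = 0  ⇒  r_C1 = 12 (r>0 drops 1)

12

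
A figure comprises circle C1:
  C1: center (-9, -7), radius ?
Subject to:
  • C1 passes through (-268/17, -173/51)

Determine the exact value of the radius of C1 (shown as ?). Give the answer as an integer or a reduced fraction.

1. [C1∋P]  r_C1² − 529/9 = 0  ⇒  r_C1 = 23/3 (r>0 drops 1)

23/3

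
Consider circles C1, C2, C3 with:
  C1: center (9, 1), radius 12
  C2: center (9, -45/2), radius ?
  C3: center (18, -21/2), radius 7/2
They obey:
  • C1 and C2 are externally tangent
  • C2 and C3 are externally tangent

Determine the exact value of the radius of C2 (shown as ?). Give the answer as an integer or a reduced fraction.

1. [ext C1·C2]  r_C2² + 24r_C2 − 1633/4 = 0  ⇒  r_C2 = 23/2 (r>0 drops 1)
2. [ext C2·C3]  r_C2² + 7r_C2 − 851/4 = 0  ⇒  r_C2 = 23/2 (r>0 drops 1)

23/2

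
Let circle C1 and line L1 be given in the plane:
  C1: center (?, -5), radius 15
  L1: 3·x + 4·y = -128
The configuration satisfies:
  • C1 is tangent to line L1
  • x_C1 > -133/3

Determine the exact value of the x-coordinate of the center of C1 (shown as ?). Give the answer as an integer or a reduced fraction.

1. [C1‖L1]  x_C1² + 72x_C1 + 671 = 0  ⇒  x_C1 = -61 or -11
2. given x_C1 > -133/3: keep -11

-11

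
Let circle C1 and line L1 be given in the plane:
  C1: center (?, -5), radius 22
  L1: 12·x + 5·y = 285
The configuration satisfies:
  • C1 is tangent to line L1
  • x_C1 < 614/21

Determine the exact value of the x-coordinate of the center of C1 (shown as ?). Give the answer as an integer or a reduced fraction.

2

1. [C1‖L1]  x_C1² − (155/3)x_C1 + 298/3 = 0  ⇒  x_C1 = 2 or 149/3
2. given x_C1 < 614/21: keep 2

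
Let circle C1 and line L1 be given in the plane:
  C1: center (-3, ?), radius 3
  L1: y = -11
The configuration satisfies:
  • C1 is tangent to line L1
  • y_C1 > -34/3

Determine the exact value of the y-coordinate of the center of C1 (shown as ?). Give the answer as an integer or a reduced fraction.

1. [C1‖L1]  y_C1² + 22y_C1 + 112 = 0  ⇒  y_C1 = -14 or -8
2. given y_C1 > -34/3: keep -8

-8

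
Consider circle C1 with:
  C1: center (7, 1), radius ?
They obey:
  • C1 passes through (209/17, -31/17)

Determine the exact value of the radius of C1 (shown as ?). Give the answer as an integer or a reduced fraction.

1. [C1∋P]  r_C1² − 36 = 0  ⇒  r_C1 = 6 (r>0 drops 1)

6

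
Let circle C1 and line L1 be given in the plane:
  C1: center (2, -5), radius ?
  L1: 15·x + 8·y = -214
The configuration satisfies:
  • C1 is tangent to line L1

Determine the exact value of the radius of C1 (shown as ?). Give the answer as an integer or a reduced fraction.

1. [C1‖L1]  r_C1² − 144 = 0  ⇒  r_C1 = 12 (r>0 drops 1)

12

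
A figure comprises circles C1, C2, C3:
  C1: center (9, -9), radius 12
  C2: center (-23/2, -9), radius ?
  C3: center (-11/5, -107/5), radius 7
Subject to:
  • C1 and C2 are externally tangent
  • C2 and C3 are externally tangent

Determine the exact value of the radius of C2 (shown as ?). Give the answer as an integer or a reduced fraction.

1. [ext C1·C2]  r_C2² + 24r_C2 − 1105/4 = 0  ⇒  r_C2 = 17/2 (r>0 drops 1)
2. [ext C2·C3]  r_C2² + 14r_C2 − 765/4 = 0  ⇒  r_C2 = 17/2 (r>0 drops 1)

17/2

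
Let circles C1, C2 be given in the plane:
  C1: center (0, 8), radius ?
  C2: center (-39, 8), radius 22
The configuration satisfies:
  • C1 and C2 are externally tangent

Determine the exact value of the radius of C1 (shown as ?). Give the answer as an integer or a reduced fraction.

17

1. [ext C1·C2]  r_C1² + 44r_C1 − 1037 = 0  ⇒  r_C1 = 17 (r>0 drops 1)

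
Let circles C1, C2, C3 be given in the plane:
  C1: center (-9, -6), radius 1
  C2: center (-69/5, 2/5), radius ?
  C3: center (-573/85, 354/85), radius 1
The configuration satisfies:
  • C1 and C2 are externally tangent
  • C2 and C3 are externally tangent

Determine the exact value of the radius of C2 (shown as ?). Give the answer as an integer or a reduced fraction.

7

1. [ext C1·C2]  r_C2² + 2r_C2 − 63 = 0  ⇒  r_C2 = 7 (r>0 drops 1)
2. [ext C2·C3]  r_C2² + 2r_C2 − 63 = 0  ⇒  r_C2 = 7 (r>0 drops 1)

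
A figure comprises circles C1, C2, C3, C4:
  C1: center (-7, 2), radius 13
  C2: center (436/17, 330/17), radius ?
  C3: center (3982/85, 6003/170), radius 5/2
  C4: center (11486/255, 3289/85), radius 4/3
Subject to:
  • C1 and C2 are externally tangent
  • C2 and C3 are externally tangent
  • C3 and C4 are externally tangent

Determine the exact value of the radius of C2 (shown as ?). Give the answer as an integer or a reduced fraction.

24

1. [ext C1·C2]  r_C2² + 26r_C2 − 1200 = 0  ⇒  r_C2 = 24 (r>0 drops 1)
2. [ext C2·C3]  r_C2² + 5r_C2 − 696 = 0  ⇒  r_C2 = 24 (r>0 drops 1)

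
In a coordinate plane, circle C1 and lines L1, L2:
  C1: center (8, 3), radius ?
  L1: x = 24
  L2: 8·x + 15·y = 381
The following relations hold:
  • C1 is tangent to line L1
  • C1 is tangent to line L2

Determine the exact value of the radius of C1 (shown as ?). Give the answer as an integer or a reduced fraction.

1. [C1‖L1]  r_C1² − 256 = 0  ⇒  r_C1 = 16 (r>0 drops 1)
2. [C1‖L2]  r_C1² − 256 = 0  ⇒  r_C1 = 16 (r>0 drops 1)

16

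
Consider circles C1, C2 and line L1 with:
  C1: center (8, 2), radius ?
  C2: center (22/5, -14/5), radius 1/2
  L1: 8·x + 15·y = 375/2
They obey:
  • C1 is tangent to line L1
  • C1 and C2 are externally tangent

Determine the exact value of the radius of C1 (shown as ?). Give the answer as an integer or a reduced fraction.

11/2

1. [C1‖L1]  r_C1² − 121/4 = 0  ⇒  r_C1 = 11/2 (r>0 drops 1)
2. [ext C1·C2]  r_C1² + 1r_C1 − 143/4 = 0  ⇒  r_C1 = 11/2 (r>0 drops 1)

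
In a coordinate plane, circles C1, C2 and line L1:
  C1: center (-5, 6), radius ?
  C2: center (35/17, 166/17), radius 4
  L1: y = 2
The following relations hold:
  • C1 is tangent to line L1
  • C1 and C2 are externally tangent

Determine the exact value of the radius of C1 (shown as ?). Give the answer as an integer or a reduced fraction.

1. [C1‖L1]  r_C1² − 16 = 0  ⇒  r_C1 = 4 (r>0 drops 1)
2. [ext C1·C2]  r_C1² + 8r_C1 − 48 = 0  ⇒  r_C1 = 4 (r>0 drops 1)

4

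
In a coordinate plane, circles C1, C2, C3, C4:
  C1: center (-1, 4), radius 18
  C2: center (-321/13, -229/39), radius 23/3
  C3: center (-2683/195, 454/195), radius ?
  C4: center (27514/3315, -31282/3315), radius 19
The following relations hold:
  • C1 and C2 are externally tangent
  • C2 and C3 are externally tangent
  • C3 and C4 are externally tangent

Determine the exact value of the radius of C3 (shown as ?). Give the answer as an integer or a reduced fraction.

1. [ext C2·C3]  r_C3² + (46/3)r_C3 − 128 = 0  ⇒  r_C3 = 6 (r>0 drops 1)
2. [ext C3·C4]  r_C3² + 38r_C3 − 264 = 0  ⇒  r_C3 = 6 (r>0 drops 1)

6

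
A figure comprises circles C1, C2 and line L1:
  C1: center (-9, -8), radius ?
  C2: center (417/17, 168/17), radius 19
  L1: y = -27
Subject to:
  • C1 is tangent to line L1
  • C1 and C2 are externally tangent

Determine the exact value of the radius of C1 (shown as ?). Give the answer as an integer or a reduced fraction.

19

1. [C1‖L1]  r_C1² − 361 = 0  ⇒  r_C1 = 19 (r>0 drops 1)
2. [ext C1·C2]  r_C1² + 38r_C1 − 1083 = 0  ⇒  r_C1 = 19 (r>0 drops 1)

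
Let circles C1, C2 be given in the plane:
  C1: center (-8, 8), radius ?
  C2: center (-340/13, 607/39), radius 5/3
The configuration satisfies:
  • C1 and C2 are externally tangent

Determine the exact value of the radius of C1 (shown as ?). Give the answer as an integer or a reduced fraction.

1. [ext C1·C2]  r_C1² + (10/3)r_C1 − 384 = 0  ⇒  r_C1 = 18 (r>0 drops 1)

18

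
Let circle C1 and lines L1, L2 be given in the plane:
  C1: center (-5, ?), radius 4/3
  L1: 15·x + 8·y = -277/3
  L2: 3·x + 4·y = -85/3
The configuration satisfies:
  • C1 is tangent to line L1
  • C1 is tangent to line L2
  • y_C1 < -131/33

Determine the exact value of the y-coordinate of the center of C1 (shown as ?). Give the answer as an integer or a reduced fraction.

-5

1. [C1‖L1]  y_C1² + (13/3)y_C1 − 10/3 = 0  ⇒  y_C1 = -5 or 2/3
2. [C1‖L2]  y_C1² + (20/3)y_C1 + 25/3 = 0  ⇒  y_C1 = -5 or -5/3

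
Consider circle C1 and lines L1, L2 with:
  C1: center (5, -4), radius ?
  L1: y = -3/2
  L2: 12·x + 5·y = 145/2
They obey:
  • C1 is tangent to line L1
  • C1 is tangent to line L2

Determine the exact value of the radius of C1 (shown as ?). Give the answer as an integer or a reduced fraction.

5/2

1. [C1‖L1]  r_C1² − 25/4 = 0  ⇒  r_C1 = 5/2 (r>0 drops 1)
2. [C1‖L2]  r_C1² − 25/4 = 0  ⇒  r_C1 = 5/2 (r>0 drops 1)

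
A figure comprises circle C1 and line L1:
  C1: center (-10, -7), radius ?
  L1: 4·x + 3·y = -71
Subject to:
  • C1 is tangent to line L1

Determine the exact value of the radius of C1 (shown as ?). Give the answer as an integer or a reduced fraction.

1. [C1‖L1]  r_C1² − 4 = 0  ⇒  r_C1 = 2 (r>0 drops 1)

2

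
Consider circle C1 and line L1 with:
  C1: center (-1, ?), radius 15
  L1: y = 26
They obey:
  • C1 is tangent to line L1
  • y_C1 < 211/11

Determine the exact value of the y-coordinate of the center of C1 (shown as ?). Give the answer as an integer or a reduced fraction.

11

1. [C1‖L1]  y_C1² − 52y_C1 + 451 = 0  ⇒  y_C1 = 11 or 41
2. given y_C1 < 211/11: keep 11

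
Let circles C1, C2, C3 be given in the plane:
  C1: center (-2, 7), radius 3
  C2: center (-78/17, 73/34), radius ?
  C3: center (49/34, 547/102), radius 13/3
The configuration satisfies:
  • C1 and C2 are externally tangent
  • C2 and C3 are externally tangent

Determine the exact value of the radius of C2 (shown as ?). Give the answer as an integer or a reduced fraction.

5/2

1. [ext C1·C2]  r_C2² + 6r_C2 − 85/4 = 0  ⇒  r_C2 = 5/2 (r>0 drops 1)
2. [ext C2·C3]  r_C2² + (26/3)r_C2 − 335/12 = 0  ⇒  r_C2 = 5/2 (r>0 drops 1)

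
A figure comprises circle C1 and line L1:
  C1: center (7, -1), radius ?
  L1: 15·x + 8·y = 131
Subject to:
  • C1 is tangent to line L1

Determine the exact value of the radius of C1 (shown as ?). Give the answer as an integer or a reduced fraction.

1. [C1‖L1]  r_C1² − 4 = 0  ⇒  r_C1 = 2 (r>0 drops 1)

2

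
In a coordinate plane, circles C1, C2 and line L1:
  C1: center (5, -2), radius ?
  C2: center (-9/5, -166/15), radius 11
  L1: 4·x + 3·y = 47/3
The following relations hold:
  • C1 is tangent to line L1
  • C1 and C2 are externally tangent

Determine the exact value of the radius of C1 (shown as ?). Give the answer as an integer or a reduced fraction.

1/3

1. [C1‖L1]  r_C1² − 1/9 = 0  ⇒  r_C1 = 1/3 (r>0 drops 1)
2. [ext C1·C2]  r_C1² + 22r_C1 − 67/9 = 0  ⇒  r_C1 = 1/3 (r>0 drops 1)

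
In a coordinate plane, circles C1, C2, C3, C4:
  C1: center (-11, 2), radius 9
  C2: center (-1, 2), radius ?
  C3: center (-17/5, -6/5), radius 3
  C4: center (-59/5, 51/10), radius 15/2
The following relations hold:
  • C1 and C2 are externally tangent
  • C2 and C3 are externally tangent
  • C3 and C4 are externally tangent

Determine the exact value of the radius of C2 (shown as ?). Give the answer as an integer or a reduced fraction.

1

1. [ext C1·C2]  r_C2² + 18r_C2 − 19 = 0  ⇒  r_C2 = 1 (r>0 drops 1)
2. [ext C2·C3]  r_C2² + 6r_C2 − 7 = 0  ⇒  r_C2 = 1 (r>0 drops 1)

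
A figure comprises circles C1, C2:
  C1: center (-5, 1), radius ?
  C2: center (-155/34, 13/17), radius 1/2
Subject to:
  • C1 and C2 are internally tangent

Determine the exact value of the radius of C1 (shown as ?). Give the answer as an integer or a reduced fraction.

1. [int C1,C2]  r_C1² − 1r_C1 = 0  ⇒  r_C1 = 1 (r>0 drops 1)

1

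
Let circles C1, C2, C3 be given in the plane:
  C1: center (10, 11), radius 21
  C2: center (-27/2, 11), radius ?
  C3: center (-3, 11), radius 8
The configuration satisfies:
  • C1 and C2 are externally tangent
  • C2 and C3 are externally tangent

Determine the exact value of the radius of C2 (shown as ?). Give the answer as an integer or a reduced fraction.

1. [ext C1·C2]  r_C2² + 42r_C2 − 445/4 = 0  ⇒  r_C2 = 5/2 (r>0 drops 1)
2. [ext C2·C3]  r_C2² + 16r_C2 − 185/4 = 0  ⇒  r_C2 = 5/2 (r>0 drops 1)

5/2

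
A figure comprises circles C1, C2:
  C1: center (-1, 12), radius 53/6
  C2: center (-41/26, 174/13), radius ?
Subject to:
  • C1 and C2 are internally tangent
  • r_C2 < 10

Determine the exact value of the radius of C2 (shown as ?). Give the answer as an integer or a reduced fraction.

22/3

1. [int C1,C2]  r_C2² − (53/3)r_C2 + 682/9 = 0  ⇒  r_C2 = 22/3 or 31/3
2. given r_C2 < 10: keep 22/3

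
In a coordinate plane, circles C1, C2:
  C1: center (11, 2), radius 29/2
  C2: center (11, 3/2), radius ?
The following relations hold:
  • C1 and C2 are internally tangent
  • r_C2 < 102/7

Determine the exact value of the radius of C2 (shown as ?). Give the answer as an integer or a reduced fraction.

1. [int C1,C2]  r_C2² − 29r_C2 + 210 = 0  ⇒  r_C2 = 14 or 15
2. given r_C2 < 102/7: keep 14

14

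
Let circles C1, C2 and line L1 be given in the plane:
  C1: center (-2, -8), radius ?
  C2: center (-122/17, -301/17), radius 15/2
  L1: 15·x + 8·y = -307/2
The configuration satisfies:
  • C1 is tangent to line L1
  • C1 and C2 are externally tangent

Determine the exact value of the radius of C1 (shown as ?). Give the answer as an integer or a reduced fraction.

7/2

1. [C1‖L1]  r_C1² − 49/4 = 0  ⇒  r_C1 = 7/2 (r>0 drops 1)
2. [ext C1·C2]  r_C1² + 15r_C1 − 259/4 = 0  ⇒  r_C1 = 7/2 (r>0 drops 1)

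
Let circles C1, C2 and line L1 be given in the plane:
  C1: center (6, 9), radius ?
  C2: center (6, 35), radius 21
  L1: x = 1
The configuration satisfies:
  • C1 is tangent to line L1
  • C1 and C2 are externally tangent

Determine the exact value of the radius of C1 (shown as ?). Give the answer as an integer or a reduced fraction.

1. [C1‖L1]  r_C1² − 25 = 0  ⇒  r_C1 = 5 (r>0 drops 1)
2. [ext C1·C2]  r_C1² + 42r_C1 − 235 = 0  ⇒  r_C1 = 5 (r>0 drops 1)

5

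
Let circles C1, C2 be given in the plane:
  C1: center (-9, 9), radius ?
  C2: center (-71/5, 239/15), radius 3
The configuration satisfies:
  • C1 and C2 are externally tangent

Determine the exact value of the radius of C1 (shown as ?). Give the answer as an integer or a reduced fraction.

17/3

1. [ext C1·C2]  r_C1² + 6r_C1 − 595/9 = 0  ⇒  r_C1 = 17/3 (r>0 drops 1)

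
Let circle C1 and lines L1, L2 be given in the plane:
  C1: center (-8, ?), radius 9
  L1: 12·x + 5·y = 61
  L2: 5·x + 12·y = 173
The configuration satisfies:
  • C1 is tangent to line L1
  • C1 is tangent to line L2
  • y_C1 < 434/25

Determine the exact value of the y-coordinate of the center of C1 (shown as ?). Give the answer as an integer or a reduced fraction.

1. [C1‖L1]  y_C1² − (314/5)y_C1 + 2192/5 = 0  ⇒  y_C1 = 8 or 274/5
2. [C1‖L2]  y_C1² − (71/2)y_C1 + 220 = 0  ⇒  y_C1 = 8 or 55/2

8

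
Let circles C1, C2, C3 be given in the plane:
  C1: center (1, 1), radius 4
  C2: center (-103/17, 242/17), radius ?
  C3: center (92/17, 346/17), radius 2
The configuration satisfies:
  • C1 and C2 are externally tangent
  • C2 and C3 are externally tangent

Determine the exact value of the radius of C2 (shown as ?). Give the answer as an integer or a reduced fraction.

11

1. [ext C1·C2]  r_C2² + 8r_C2 − 209 = 0  ⇒  r_C2 = 11 (r>0 drops 1)
2. [ext C2·C3]  r_C2² + 4r_C2 − 165 = 0  ⇒  r_C2 = 11 (r>0 drops 1)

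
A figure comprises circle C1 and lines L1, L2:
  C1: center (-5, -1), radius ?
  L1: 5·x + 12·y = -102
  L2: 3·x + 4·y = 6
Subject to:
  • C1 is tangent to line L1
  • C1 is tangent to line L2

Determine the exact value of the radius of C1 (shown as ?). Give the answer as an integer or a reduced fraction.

5

1. [C1‖L1]  r_C1² − 25 = 0  ⇒  r_C1 = 5 (r>0 drops 1)
2. [C1‖L2]  r_C1² − 25 = 0  ⇒  r_C1 = 5 (r>0 drops 1)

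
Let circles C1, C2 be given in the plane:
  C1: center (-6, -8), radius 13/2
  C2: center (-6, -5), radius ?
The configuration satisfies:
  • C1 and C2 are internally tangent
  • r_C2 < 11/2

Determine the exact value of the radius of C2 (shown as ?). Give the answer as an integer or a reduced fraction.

7/2

1. [int C1,C2]  r_C2² − 13r_C2 + 133/4 = 0  ⇒  r_C2 = 7/2 or 19/2
2. given r_C2 < 11/2: keep 7/2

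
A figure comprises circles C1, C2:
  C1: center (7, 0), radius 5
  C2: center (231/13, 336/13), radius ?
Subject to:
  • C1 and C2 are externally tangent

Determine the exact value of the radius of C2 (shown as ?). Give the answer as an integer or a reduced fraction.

1. [ext C1·C2]  r_C2² + 10r_C2 − 759 = 0  ⇒  r_C2 = 23 (r>0 drops 1)

23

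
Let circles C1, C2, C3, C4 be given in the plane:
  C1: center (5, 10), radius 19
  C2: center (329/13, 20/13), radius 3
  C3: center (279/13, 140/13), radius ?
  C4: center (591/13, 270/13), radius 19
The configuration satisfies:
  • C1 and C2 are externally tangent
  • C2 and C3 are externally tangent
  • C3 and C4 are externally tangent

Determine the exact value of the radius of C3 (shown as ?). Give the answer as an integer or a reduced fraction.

1. [ext C2·C3]  r_C3² + 6r_C3 − 91 = 0  ⇒  r_C3 = 7 (r>0 drops 1)
2. [ext C3·C4]  r_C3² + 38r_C3 − 315 = 0  ⇒  r_C3 = 7 (r>0 drops 1)

7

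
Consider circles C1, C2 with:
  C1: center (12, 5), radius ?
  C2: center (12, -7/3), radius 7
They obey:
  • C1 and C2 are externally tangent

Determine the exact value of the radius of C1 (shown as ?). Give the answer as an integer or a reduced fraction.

1. [ext C1·C2]  r_C1² + 14r_C1 − 43/9 = 0  ⇒  r_C1 = 1/3 (r>0 drops 1)

1/3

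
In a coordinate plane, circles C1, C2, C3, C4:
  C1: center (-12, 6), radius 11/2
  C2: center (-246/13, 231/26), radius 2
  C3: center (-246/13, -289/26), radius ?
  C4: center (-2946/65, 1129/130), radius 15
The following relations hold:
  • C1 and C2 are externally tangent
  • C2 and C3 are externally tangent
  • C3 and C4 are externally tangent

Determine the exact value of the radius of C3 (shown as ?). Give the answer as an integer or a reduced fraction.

1. [ext C2·C3]  r_C3² + 4r_C3 − 396 = 0  ⇒  r_C3 = 18 (r>0 drops 1)
2. [ext C3·C4]  r_C3² + 30r_C3 − 864 = 0  ⇒  r_C3 = 18 (r>0 drops 1)

18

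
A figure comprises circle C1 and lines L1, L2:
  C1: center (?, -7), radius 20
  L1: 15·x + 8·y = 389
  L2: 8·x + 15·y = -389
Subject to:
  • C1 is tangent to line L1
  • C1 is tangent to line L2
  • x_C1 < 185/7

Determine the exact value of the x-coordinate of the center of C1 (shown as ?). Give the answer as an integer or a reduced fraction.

7

1. [C1‖L1]  x_C1² − (178/3)x_C1 + 1099/3 = 0  ⇒  x_C1 = 7 or 157/3
2. [C1‖L2]  x_C1² + 71x_C1 − 546 = 0  ⇒  x_C1 = -78 or 7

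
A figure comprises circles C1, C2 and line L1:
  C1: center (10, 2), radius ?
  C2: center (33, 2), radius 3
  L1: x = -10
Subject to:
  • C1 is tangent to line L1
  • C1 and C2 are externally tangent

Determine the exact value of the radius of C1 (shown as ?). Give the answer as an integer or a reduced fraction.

1. [C1‖L1]  r_C1² − 400 = 0  ⇒  r_C1 = 20 (r>0 drops 1)
2. [ext C1·C2]  r_C1² + 6r_C1 − 520 = 0  ⇒  r_C1 = 20 (r>0 drops 1)

20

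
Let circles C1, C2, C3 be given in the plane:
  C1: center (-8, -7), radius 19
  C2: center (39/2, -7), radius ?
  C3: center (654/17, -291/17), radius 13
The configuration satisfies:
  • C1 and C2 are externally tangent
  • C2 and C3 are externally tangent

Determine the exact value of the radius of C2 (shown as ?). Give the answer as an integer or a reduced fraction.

17/2

1. [ext C1·C2]  r_C2² + 38r_C2 − 1581/4 = 0  ⇒  r_C2 = 17/2 (r>0 drops 1)
2. [ext C2·C3]  r_C2² + 26r_C2 − 1173/4 = 0  ⇒  r_C2 = 17/2 (r>0 drops 1)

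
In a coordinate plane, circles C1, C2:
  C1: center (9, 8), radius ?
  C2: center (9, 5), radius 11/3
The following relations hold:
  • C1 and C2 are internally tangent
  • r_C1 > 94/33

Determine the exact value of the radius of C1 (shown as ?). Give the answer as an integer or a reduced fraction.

1. [int C1,C2]  r_C1² − (22/3)r_C1 + 40/9 = 0  ⇒  r_C1 = 2/3 or 20/3
2. given r_C1 > 94/33: keep 20/3

20/3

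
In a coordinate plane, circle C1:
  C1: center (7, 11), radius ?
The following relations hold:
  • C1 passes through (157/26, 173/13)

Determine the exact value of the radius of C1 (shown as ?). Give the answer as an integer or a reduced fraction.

5/2

1. [C1∋P]  r_C1² − 25/4 = 0  ⇒  r_C1 = 5/2 (r>0 drops 1)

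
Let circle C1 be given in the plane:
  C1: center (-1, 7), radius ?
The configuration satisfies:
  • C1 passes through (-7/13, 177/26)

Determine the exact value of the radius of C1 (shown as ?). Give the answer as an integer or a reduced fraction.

1/2

1. [C1∋P]  r_C1² − 1/4 = 0  ⇒  r_C1 = 1/2 (r>0 drops 1)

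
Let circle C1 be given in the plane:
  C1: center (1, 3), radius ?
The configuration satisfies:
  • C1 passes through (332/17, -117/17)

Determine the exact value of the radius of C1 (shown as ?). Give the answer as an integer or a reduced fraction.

1. [C1∋P]  r_C1² − 441 = 0  ⇒  r_C1 = 21 (r>0 drops 1)

21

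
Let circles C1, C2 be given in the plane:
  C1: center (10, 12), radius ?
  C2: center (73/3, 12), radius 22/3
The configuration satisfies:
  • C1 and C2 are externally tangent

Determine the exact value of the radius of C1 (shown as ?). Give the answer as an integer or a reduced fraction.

1. [ext C1·C2]  r_C1² + (44/3)r_C1 − 455/3 = 0  ⇒  r_C1 = 7 (r>0 drops 1)

7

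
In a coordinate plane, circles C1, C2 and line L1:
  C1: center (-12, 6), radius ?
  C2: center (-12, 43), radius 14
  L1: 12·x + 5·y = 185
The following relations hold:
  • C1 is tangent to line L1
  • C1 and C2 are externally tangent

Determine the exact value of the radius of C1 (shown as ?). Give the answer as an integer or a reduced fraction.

1. [C1‖L1]  r_C1² − 529 = 0  ⇒  r_C1 = 23 (r>0 drops 1)
2. [ext C1·C2]  r_C1² + 28r_C1 − 1173 = 0  ⇒  r_C1 = 23 (r>0 drops 1)

23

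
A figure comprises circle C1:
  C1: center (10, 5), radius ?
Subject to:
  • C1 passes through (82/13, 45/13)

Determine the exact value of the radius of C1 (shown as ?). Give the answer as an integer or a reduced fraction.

1. [C1∋P]  r_C1² − 16 = 0  ⇒  r_C1 = 4 (r>0 drops 1)

4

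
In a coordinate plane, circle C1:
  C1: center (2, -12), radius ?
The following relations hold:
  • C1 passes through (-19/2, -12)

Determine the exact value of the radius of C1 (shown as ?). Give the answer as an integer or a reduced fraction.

23/2

1. [C1∋P]  r_C1² − 529/4 = 0  ⇒  r_C1 = 23/2 (r>0 drops 1)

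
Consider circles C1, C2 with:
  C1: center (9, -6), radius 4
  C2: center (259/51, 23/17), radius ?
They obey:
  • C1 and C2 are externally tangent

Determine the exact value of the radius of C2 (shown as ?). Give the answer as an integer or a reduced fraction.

1. [ext C1·C2]  r_C2² + 8r_C2 − 481/9 = 0  ⇒  r_C2 = 13/3 (r>0 drops 1)

13/3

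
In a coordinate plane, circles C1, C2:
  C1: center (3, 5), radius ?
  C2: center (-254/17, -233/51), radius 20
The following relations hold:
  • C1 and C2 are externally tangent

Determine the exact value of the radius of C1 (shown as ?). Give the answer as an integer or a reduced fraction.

1/3

1. [ext C1·C2]  r_C1² + 40r_C1 − 121/9 = 0  ⇒  r_C1 = 1/3 (r>0 drops 1)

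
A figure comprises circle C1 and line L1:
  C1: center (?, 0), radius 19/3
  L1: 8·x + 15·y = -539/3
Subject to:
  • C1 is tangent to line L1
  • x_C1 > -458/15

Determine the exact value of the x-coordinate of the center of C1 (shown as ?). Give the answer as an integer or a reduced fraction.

1. [C1‖L1]  x_C1² + (539/12)x_C1 + 1293/4 = 0  ⇒  x_C1 = -431/12 or -9
2. given x_C1 > -458/15: keep -9

-9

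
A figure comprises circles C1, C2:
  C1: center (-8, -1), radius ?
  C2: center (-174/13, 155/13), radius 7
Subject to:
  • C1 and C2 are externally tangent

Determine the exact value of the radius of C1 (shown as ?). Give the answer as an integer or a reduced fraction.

7

1. [ext C1·C2]  r_C1² + 14r_C1 − 147 = 0  ⇒  r_C1 = 7 (r>0 drops 1)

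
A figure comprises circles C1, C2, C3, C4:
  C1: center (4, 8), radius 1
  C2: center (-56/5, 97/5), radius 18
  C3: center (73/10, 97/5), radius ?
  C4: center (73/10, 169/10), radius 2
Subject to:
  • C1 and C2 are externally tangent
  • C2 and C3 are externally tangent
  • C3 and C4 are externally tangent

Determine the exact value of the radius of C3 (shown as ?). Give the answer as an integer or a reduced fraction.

1. [ext C2·C3]  r_C3² + 36r_C3 − 73/4 = 0  ⇒  r_C3 = 1/2 (r>0 drops 1)
2. [ext C3·C4]  r_C3² + 4r_C3 − 9/4 = 0  ⇒  r_C3 = 1/2 (r>0 drops 1)

1/2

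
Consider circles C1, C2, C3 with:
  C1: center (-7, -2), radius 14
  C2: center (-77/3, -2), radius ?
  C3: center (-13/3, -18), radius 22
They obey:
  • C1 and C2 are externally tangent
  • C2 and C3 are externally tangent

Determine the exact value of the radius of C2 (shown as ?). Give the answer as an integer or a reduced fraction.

1. [ext C1·C2]  r_C2² + 28r_C2 − 1372/9 = 0  ⇒  r_C2 = 14/3 (r>0 drops 1)
2. [ext C2·C3]  r_C2² + 44r_C2 − 2044/9 = 0  ⇒  r_C2 = 14/3 (r>0 drops 1)

14/3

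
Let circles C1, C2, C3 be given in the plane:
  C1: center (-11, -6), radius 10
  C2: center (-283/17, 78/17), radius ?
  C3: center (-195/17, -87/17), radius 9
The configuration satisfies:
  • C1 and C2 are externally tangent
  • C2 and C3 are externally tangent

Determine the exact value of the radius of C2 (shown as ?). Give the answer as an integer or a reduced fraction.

1. [ext C1·C2]  r_C2² + 20r_C2 − 44 = 0  ⇒  r_C2 = 2 (r>0 drops 1)
2. [ext C2·C3]  r_C2² + 18r_C2 − 40 = 0  ⇒  r_C2 = 2 (r>0 drops 1)

2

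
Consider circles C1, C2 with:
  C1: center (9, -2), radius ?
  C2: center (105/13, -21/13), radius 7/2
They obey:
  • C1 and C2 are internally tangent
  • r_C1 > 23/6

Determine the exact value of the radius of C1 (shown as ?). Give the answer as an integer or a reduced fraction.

1. [int C1,C2]  r_C1² − 7r_C1 + 45/4 = 0  ⇒  r_C1 = 5/2 or 9/2
2. given r_C1 > 23/6: keep 9/2

9/2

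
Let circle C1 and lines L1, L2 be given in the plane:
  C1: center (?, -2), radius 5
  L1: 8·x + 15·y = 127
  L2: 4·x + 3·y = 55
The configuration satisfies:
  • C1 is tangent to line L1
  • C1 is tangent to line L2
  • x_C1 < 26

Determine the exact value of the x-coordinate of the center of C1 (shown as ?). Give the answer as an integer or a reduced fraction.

9

1. [C1‖L1]  x_C1² − (157/4)x_C1 + 1089/4 = 0  ⇒  x_C1 = 9 or 121/4
2. [C1‖L2]  x_C1² − (61/2)x_C1 + 387/2 = 0  ⇒  x_C1 = 9 or 43/2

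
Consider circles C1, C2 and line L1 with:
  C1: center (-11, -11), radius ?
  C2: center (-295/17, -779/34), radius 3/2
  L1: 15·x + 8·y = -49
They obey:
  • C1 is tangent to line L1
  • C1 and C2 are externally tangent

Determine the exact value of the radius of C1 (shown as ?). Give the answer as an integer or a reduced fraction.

12

1. [C1‖L1]  r_C1² − 144 = 0  ⇒  r_C1 = 12 (r>0 drops 1)
2. [ext C1·C2]  r_C1² + 3r_C1 − 180 = 0  ⇒  r_C1 = 12 (r>0 drops 1)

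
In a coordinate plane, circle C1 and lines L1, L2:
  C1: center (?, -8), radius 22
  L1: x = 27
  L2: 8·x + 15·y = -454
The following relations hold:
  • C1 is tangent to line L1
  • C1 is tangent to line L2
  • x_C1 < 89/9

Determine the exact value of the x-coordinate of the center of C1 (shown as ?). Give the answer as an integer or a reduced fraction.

1. [C1‖L1]  x_C1² − 54x_C1 + 245 = 0  ⇒  x_C1 = 5 or 49
2. [C1‖L2]  x_C1² + (167/2)x_C1 − 885/2 = 0  ⇒  x_C1 = -177/2 or 5

5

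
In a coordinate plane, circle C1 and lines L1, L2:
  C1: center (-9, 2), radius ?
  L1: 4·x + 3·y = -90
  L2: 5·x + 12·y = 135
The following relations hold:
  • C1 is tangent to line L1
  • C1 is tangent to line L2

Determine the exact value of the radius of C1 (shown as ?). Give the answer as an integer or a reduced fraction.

12

1. [C1‖L1]  r_C1² − 144 = 0  ⇒  r_C1 = 12 (r>0 drops 1)
2. [C1‖L2]  r_C1² − 144 = 0  ⇒  r_C1 = 12 (r>0 drops 1)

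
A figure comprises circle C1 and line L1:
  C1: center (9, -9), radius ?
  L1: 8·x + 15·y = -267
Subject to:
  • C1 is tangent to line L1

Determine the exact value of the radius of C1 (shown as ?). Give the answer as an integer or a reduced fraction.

1. [C1‖L1]  r_C1² − 144 = 0  ⇒  r_C1 = 12 (r>0 drops 1)

12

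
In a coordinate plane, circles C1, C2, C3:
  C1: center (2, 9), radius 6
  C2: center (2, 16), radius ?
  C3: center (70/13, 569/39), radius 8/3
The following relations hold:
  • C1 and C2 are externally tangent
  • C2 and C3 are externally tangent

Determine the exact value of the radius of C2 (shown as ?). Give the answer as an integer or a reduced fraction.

1. [ext C1·C2]  r_C2² + 12r_C2 − 13 = 0  ⇒  r_C2 = 1 (r>0 drops 1)
2. [ext C2·C3]  r_C2² + (16/3)r_C2 − 19/3 = 0  ⇒  r_C2 = 1 (r>0 drops 1)

1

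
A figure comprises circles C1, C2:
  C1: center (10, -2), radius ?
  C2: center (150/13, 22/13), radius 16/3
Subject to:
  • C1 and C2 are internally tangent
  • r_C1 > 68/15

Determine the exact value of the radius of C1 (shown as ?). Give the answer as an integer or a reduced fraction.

1. [int C1,C2]  r_C1² − (32/3)r_C1 + 112/9 = 0  ⇒  r_C1 = 4/3 or 28/3
2. given r_C1 > 68/15: keep 28/3

28/3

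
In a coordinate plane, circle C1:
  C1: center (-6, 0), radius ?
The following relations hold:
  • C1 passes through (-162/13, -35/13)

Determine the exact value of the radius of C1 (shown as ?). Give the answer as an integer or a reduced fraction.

7

1. [C1∋P]  r_C1² − 49 = 0  ⇒  r_C1 = 7 (r>0 drops 1)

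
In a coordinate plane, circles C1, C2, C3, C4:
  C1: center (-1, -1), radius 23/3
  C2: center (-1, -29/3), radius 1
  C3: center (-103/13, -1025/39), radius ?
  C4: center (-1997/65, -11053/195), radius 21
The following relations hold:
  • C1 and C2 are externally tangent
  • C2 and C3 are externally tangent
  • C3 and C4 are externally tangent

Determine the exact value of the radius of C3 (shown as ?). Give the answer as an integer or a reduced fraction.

17

1. [ext C2·C3]  r_C3² + 2r_C3 − 323 = 0  ⇒  r_C3 = 17 (r>0 drops 1)
2. [ext C3·C4]  r_C3² + 42r_C3 − 1003 = 0  ⇒  r_C3 = 17 (r>0 drops 1)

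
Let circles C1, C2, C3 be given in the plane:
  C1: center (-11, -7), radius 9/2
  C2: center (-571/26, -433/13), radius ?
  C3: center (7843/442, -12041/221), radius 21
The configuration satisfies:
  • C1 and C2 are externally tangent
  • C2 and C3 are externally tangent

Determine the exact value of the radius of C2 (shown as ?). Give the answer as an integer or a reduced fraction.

1. [ext C1·C2]  r_C2² + 9r_C2 − 792 = 0  ⇒  r_C2 = 24 (r>0 drops 1)
2. [ext C2·C3]  r_C2² + 42r_C2 − 1584 = 0  ⇒  r_C2 = 24 (r>0 drops 1)

24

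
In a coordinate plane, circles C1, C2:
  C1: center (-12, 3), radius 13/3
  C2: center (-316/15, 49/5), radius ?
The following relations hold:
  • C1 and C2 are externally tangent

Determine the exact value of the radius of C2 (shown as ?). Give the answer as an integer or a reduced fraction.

1. [ext C1·C2]  r_C2² + (26/3)r_C2 − 329/3 = 0  ⇒  r_C2 = 7 (r>0 drops 1)

7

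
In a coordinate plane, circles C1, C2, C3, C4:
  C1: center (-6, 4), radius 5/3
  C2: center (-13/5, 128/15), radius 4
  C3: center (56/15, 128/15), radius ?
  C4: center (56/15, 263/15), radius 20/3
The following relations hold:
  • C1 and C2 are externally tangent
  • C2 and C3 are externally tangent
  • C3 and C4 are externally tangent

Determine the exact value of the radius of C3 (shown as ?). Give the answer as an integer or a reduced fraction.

1. [ext C2·C3]  r_C3² + 8r_C3 − 217/9 = 0  ⇒  r_C3 = 7/3 (r>0 drops 1)
2. [ext C3·C4]  r_C3² + (40/3)r_C3 − 329/9 = 0  ⇒  r_C3 = 7/3 (r>0 drops 1)

7/3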